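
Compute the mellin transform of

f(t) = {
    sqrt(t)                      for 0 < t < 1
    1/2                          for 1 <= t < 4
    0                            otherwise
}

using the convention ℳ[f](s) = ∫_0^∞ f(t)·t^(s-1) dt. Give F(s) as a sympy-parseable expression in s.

strip the power substitution: t on [0, 1); 1/2 on [1, 2)
along the cuts 1, ℳ[f](s) splits into 2 integrals
the [0, 1) slice contributes ∫ sqrt(t)·t^(s-1) dt
for t in [1, 4): the term is ∫ 1/2·t^(s-1)

(4**s*(2*s + 1)/2 + s - 1/2)/(s*(2*s + 1))
  Re(s) > -1/2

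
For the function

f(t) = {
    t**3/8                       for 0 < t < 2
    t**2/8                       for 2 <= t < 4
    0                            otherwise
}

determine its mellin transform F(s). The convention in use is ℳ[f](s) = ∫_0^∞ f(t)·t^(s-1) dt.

2**s*(2**(s + 2)*(s + 3) + s + 1)/(2*(s + 2)*(s + 3))
  Re(s) > -3

back out the common scale on t: t**3 on [0, 1); t**2/2 on [1, 2)
peel off the shared t-power: t on [0, 1); 1/2 on [1, 2)
f breaks at 2 into 2 integrals to sum
on [0, 2): add ∫ t**3/8·t^(s-1) dt
on [2, 4): add ∫ t**2/8·t^(s-1) dt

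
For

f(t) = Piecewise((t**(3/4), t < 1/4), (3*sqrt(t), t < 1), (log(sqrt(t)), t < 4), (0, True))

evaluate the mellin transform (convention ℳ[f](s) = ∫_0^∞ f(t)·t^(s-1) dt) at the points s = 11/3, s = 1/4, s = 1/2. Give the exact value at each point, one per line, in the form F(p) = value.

F(11/3) = -576*2**(1/3)/121 - 9*2**(2/3)/6400 + 3*2**(1/6)/6784 + 4581/6050 + 384*2**(1/3)*log(2)/11
F(1/4) = sqrt(2)*(-72 + 32*log(2) + 49*sqrt(2))/8
F(1/2) = sqrt(2)/10 + 1/4 + 4*log(2)

invert the power substitution to get t**(3/2) on [0, 1/2); 3*t on [1/2, 1); log(t) on [1, 2)
along the cuts 1/4, 1, ℳ[f](s) splits into 3 integrals
on [0, 1/4) integrate f = t**(3/4) against the kernel
∫ 3*sqrt(t)·t^(s-1) over [1/4, 1)
∫ over [1, 4) of log(sqrt(t))·t^(s-1) joins the sum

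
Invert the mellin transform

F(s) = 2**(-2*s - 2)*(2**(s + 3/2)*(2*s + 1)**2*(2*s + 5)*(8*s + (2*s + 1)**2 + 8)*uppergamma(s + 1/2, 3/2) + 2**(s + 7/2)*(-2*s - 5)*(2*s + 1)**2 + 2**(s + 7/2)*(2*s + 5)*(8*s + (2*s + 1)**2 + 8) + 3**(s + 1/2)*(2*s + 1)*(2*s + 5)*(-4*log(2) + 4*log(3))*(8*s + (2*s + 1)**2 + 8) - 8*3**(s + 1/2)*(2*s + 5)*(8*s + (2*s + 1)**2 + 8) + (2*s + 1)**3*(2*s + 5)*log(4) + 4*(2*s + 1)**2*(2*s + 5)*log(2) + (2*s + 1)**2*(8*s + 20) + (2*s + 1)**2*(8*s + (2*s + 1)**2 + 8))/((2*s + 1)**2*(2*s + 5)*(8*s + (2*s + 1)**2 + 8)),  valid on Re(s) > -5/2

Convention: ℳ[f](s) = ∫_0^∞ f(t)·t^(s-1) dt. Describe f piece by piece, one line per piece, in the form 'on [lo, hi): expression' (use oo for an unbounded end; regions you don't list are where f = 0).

the shared t-power comes off first: 4*t**2 on [0, 1/4); 2*t*log(2*t) on [1/4, 1/2); log(2*t) on [1/2, 3/4); …
remove the common scale on t first: t**2 on [0, 1/2); t*log(t) on [1/2, 1); log(t) on [1, 3/2); …
summing 4 kernel integrals split by 1/4, 1/2, 3/4 yields ℳ[f](s)
the [0, 1/4) slice contributes ∫ 4*t**(5/2)·t^(s-1) dt
the [1/4, 1/2) slice contributes ∫ 2*t**(3/2)*log(2*t)·t^(s-1) dt
piece [1/2, 3/4): integrate sqrt(t)*log(2*t) against the kernel
the [3/4, ∞) slice contributes ∫ sqrt(t)*exp(-2*t)·t^(s-1) dt

on [0, 1/4): 4*t**(5/2)
on [1/4, 1/2): 2*t**(3/2)*log(2*t)
on [1/2, 3/4): sqrt(t)*log(2*t)
on [3/4, oo): sqrt(t)*exp(-2*t)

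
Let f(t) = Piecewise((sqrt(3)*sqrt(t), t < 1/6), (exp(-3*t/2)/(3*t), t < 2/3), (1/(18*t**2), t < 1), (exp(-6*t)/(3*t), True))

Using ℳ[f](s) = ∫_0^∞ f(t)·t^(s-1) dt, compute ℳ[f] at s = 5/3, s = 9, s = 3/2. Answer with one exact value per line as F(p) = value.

F(5/3) = -1/6 - 12**(1/3)*uppergamma(2/3, 1)/9 + 6**(1/3)*uppergamma(2/3, 6)/18 + 2**(5/6)*3**(1/3)/156 + 12**(1/3)/12 + 12**(1/3)*uppergamma(2/3, 1/4)/9
F(9) = -3507200*exp(-1)/19683 + sqrt(2)/191476224 + 10505*exp(-6)/34992 + 2059/275562 + 106028861*exp(-1/4)/1259712
F(3/2) = -1/9 - sqrt(6)*sqrt(pi)*erfc(1)/9 + sqrt(6)*sqrt(pi)*erfc(sqrt(6))/18 + sqrt(3)/72 + sqrt(6)/18 + sqrt(6)*sqrt(pi)*erfc(1/2)/9

the common scale on t comes off first: sqrt(t) on [0, 1/2); exp(-t/2)/t on [1/2, 2); 1/(2*t**2) on [2, 3); …
remove the shared t-power first: t**(3/2) on [0, 1/2); exp(-t/2) on [1/2, 2); 1/(2*t) on [2, 3); …
breakpoints 1/6, 2/3, 1: one integral from each of the 4 segments
∫ sqrt(3)*sqrt(t)·t^(s-1) over [0, 1/6)
for t in [1/6, 2/3): the term is ∫ exp(-3*t/2)/(3*t)·t^(s-1)
on [2/3, 1): add ∫ 1/(18*t**2)·t^(s-1) dt
∫ exp(-6*t)/(3*t)·t^(s-1) over [1, ∞)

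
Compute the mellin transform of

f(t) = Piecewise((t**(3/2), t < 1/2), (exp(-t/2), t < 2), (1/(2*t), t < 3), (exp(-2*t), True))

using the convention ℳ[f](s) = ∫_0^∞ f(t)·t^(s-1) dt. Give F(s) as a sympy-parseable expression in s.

(12*24**s*(s - 1)*(2*s + 3)*uppergamma(s, 1/4) - 12*24**s*(s - 1)*(2*s + 3)*uppergamma(s, 1) - 3*24**s*(2*s + 3) + 2*36**s*(2*s + 3) + 12*6**s*(s - 1)*(2*s + 3)*uppergamma(s, 6) + 6*sqrt(2)*6**s*(s - 1))/(12*12**s*(s - 1)*(2*s + 3))
  Re(s) > -3/2

integrate the 4 segments split at 1/2, 2, 3, then add the results
the [0, 1/2) slice contributes ∫ t**(3/2)·t^(s-1) dt
piece [1/2, 2): integrate exp(-t/2) against the kernel
∫ 1/(2*t)·t^(s-1) over [2, 3)
between 3 and ∞ the integrand is exp(-2*t)·t^(s-1)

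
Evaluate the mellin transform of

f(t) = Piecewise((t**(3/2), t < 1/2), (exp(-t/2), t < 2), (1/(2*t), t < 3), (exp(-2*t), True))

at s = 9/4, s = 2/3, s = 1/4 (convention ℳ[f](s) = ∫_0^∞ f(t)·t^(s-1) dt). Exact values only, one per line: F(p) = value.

slice at 1/2, 2, 3, transform all 4 pieces, and sum them
segment 0 to 1/2 holds t**(3/2); add its integral
for t in [1/2, 2): the term is ∫ exp(-t/2)·t^(s-1)
between 2 and 3 the integrand is 1/(2*t)·t^(s-1)
on [3, ∞) integrate f = exp(-2*t) against the kernel

F(9/4) = -4*2**(1/4)*uppergamma(9/4, 1) - 47*2**(1/4)/60 + 2**(3/4)*uppergamma(9/4, 6)/8 + 6*3**(1/4)/5 + 4*2**(1/4)*uppergamma(9/4, 1/4)
F(2/3) = -3**(2/3)/2 - 2**(2/3)*uppergamma(2/3, 1) + 2**(1/3)*uppergamma(2/3, 6)/2 + 3*2**(5/6)/52 + 3*2**(2/3)/4 + 2**(2/3)*uppergamma(2/3, 1/4)
F(1/4) = -2**(1/4)*uppergamma(1/4, 1) - 2*3**(1/4)/9 + 2**(3/4)*uppergamma(1/4, 6)/2 + 10*2**(1/4)/21 + 2**(1/4)*uppergamma(1/4, 1/4)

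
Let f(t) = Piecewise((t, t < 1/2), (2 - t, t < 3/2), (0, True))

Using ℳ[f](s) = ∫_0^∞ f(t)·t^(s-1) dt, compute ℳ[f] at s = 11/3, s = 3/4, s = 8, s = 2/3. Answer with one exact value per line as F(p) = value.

cuts at 1/2: linearity sums the 2 kernel integrals
on [0, 1/2) integrate f = t against the kernel
for t in [1/2, 3/2): the term is ∫ (2 - t)·t^(s-1)

F(11/3) = 3*2**(1/3)*(-34 + 621*3**(2/3))/4928
F(3/4) = 2**(1/4)*(-22 + 19*3**(3/4))/21
F(8) = 9839/4608
F(2/3) = 3*2**(1/3)*(-8 + 7*3**(2/3))/20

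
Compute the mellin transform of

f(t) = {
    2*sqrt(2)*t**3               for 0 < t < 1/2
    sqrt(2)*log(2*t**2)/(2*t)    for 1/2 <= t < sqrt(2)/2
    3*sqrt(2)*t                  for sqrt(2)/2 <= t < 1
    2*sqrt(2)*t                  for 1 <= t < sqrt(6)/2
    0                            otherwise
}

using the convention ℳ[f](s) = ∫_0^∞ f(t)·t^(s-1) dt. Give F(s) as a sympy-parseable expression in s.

2**(-s/2 - 3/2)*(sqrt(2)/2)**s*(-3*2**(s/2 + 3/2)*(s + 3)*(4*s - (s + 1)**2) + 2**(s/2 + 5/2)*(s + 1)*(s + 3) + 2**(s + 2)*(s + 3)*(4*s - (s + 1)**2) + 4*6**(s/2 + 1/2)*(s + 3)*(4*s - (s + 1)**2) - 4*(s + 1)**2*(s + 3)*log(2) - 8*(s + 1)*(s + 3) + 8*(s + 1)*(s + 3)*log(2) + (s + 1)*(4*s - (s + 1)**2))/((s + 1)*(s + 3)*(4*s - (s + 1)**2))
  Re(s) > -3

back out the power substitution: 2*sqrt(2)*t**(3/2) on [0, 1/4); sqrt(2)*log(2*t)/(2*sqrt(t)) on [1/4, 1/2); 3*sqrt(2)*sqrt(t) on [1/2, 1); …
reversing the common scale on t: t**(3/2) on [0, 1/2); log(t)/sqrt(t) on [1/2, 1); 3*sqrt(t) on [1, 2); …
back out the shared t-power: t on [0, 1/2); log(t)/t on [1/2, 1); 3 on [1, 2); …
cuts at 1/2, sqrt(2)/2, 1: linearity sums the 4 kernel integrals
[0, 1/2) adds the kernel integral of 2*sqrt(2)*t**3
[1/2, sqrt(2)/2) adds the kernel integral of sqrt(2)*log(2*t**2)/(2*t)
for t in [sqrt(2)/2, 1): the term is ∫ 3*sqrt(2)*t·t^(s-1)
between 1 and sqrt(6)/2 the integrand is 2*sqrt(2)*t·t^(s-1)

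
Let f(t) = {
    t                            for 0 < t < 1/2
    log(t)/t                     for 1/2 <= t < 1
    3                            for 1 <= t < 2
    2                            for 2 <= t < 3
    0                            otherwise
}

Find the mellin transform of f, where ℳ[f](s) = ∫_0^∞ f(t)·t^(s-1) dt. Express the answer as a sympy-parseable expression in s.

breakpoints 1/2, 1, 2: one integral from each of the 4 segments
[0, 1/2) adds the kernel integral of t
on [1/2, 1) integrate f = log(t)/t against the kernel
piece [1, 2): integrate 3 against the kernel
on [2, 3): add ∫ 2·t^(s-1) dt

(2*2**(2*s)*(s + 1)*(s**2 - 2*s + 1) - 2*2**s*s*(s + 1) - 6*2**s*(s + 1)*(s**2 - 2*s + 1) + 4*6**s*(s + 1)*(s**2 - 2*s + 1) + 4*s**2*(s + 1)*log(2) - 4*s*(s + 1)*log(2) + 4*s*(s + 1) + s*(s**2 - 2*s + 1))/(2*2**s*s*(s + 1)*(s**2 - 2*s + 1))
  Re(s) > -1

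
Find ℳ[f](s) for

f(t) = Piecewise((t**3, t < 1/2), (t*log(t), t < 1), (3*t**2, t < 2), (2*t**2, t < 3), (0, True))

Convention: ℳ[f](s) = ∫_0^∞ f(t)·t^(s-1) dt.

remove the shared t-power first: t on [0, 1/2); log(t)/t on [1/2, 1); 3 on [1, 2); …
cuts at 1/2, 1, 2: linearity sums the 4 kernel integrals
for t in [0, 1/2): the term is ∫ t**3·t^(s-1)
for t in [1/2, 1): the term is ∫ t*log(t)·t^(s-1)
[1, 2) adds the kernel integral of 3*t**2
between 2 and 3 the integrand is 2*t**2·t^(s-1)

(32*2**(2*s)*(s + 3)*(2*s - (s + 2)**2 + 3) + 8*2**s*(s + 2)*(s + 3) - 24*2**s*(s + 3)*(2*s - (s + 2)**2 + 3) + 144*6**s*(s + 3)*(2*s - (s + 2)**2 + 3) - 4*(s + 2)**2*(s + 3)*log(2) - 4*(s + 2)*(s + 3) + 4*(s + 2)*(s + 3)*log(2) + (s + 2)*(2*s - (s + 2)**2 + 3))/(8*2**s*(s + 2)*(s + 3)*(2*s - (s + 2)**2 + 3))
  Re(s) > -3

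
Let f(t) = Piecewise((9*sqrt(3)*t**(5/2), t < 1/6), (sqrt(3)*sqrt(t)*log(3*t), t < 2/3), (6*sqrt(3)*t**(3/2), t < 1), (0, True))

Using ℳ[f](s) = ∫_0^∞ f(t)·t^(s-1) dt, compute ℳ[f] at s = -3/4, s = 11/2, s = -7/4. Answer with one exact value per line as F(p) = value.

F(-3/4) = 2**(1/4)*3**(3/4)*(-224*sqrt(2) - log(2**(42*sqrt(2) + 84)) + 28*6**(3/4) + 339)/21
F(11/2) = sqrt(3)*(458864*log(2) + 25224573)/31352832
F(-7/4) = 2**(1/4)*3**(3/4)*(-100*6**(3/4) - log(2**(15*sqrt(2) + 120)) + 146 + 288*sqrt(2))/25

invert the common scale on t to get t**(5/2) on [0, 1/2); sqrt(t)*log(t) on [1/2, 2); 2*t**(3/2) on [2, 3)
undo the shared t-power: t**2 on [0, 1/2); log(t) on [1/2, 2); 2*t on [2, 3)
summing 3 kernel integrals split by 1/6, 2/3 yields ℳ[f](s)
on [0, 1/6): add ∫ 9*sqrt(3)*t**(5/2)·t^(s-1) dt
on [1/6, 2/3): add ∫ sqrt(3)*sqrt(t)*log(3*t)·t^(s-1) dt
[2/3, 1) adds the kernel integral of 6*sqrt(3)*t**(3/2)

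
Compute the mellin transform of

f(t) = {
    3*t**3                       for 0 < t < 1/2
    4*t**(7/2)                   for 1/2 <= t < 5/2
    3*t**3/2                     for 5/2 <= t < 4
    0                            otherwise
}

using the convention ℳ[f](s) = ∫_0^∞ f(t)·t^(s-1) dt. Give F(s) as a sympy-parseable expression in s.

linearity at 1/2, 5/2 turns ℳ[f](s) into 3 summed integrals
segment [0, 1/2) carries 3*t**3; integrate it
∫ 4*t**(7/2)·t^(s-1) over [1/2, 5/2)
on [5/2, 4): add ∫ 3*t**3/2·t^(s-1) dt

(1536*2**(2*s)*(2*s + 7) + 1000*2**(1/2 - s)*5**(s + 1/2)*(s + 3) - 8*2**(1/2 - s)*(s + 3) - 375*(5/2)**s*(2*s + 7) + 6*(2*s + 7)/2**s)/(16*(s + 3)*(2*s + 7))
  Re(s) > -3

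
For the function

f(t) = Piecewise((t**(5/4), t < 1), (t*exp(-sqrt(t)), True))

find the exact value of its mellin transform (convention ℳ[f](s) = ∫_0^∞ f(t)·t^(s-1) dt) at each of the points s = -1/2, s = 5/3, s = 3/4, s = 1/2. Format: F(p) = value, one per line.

F(-1/2) = 2*exp(-1) + 4/3
F(5/3) = 12/35 + 2*uppergamma(16/3, 1)
F(3/4) = (E*(2 + 15*sqrt(pi)*erfc(1)) + 58)*exp(-1)/4
F(1/2) = 4/7 + 10*exp(-1)

remove the shared t-power first: t**(1/4) on [0, 1); exp(-sqrt(t)) on [1, ∞)
reversing the power substitution: sqrt(t) on [0, 1); exp(-t) on [1, ∞)
treat the 2 regions marked off by 1 separately and sum
segment [0, 1) carries t**(5/4); integrate it
segment 1 to ∞ holds t*exp(-sqrt(t)); add its integral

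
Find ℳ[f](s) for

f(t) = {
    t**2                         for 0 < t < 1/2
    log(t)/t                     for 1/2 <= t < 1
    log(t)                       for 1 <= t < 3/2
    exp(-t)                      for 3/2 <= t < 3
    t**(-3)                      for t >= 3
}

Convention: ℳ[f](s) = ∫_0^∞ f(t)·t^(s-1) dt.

(108*2**s*s**2*(s - 3)*(s + 2)*(s**2 - 2*s + 1)*uppergamma(s, 3/2) - 108*2**s*s**2*(s - 3)*(s + 2)*(s**2 - 2*s + 1)*uppergamma(s, 3) - 108*2**s*s**2*(s - 3)*(s + 2) + 108*2**s*(s - 3)*(s + 2)*(s**2 - 2*s + 1) - 108*3**s*s*(s - 3)*(s + 2)*(s**2 - 2*s + 1)*log(2) + 108*3**s*s*(s - 3)*(s + 2)*(s**2 - 2*s + 1)*log(3) - 108*3**s*(s - 3)*(s + 2)*(s**2 - 2*s + 1) - 4*6**s*s**2*(s + 2)*(s**2 - 2*s + 1) + 216*s**3*(s - 3)*(s + 2)*log(2) - 216*s**2*(s - 3)*(s + 2)*log(2) + 216*s**2*(s - 3)*(s + 2) + 27*s**2*(s - 3)*(s**2 - 2*s + 1))/(108*2**s*s**2*(s - 3)*(s + 2)*(s**2 - 2*s + 1))
  -2 < Re(s) < 3

split f at 1/2, 1, 3/2, 3: ℳ[f](s) collects 5 kernel integrals
the [0, 1/2) slice contributes ∫ t**2·t^(s-1) dt
∫ over [1/2, 1) of log(t)/t·t^(s-1) joins the sum
on [1, 3/2) integrate f = log(t) against the kernel
on [3/2, 3): add ∫ exp(-t)·t^(s-1) dt
on [3, ∞): add ∫ t**(-3)·t^(s-1) dt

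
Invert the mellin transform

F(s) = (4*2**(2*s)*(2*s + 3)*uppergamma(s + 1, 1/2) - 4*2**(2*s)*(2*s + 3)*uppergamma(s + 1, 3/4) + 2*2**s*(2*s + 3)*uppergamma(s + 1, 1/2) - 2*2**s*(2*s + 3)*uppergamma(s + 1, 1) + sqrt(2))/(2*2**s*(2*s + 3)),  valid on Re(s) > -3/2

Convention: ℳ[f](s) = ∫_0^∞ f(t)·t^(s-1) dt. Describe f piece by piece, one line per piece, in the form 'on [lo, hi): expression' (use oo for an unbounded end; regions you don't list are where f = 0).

on [0, 1/2): t**(3/2)
on [1/2, 1): t*exp(-t)
on [1, 3/2): t*exp(-t/2)

reversing the shared t-power: sqrt(t) on [0, 1/2); exp(-t) on [1/2, 1); exp(-t/2) on [1, 3/2)
summing 3 kernel integrals split by 1/2, 1 yields ℳ[f](s)
over [0, 1/2), the kernel integral of t**(3/2) enters the sum
segment 1/2 to 1 holds t*exp(-t); add its integral
for t in [1, 3/2): the term is ∫ t*exp(-t/2)·t^(s-1)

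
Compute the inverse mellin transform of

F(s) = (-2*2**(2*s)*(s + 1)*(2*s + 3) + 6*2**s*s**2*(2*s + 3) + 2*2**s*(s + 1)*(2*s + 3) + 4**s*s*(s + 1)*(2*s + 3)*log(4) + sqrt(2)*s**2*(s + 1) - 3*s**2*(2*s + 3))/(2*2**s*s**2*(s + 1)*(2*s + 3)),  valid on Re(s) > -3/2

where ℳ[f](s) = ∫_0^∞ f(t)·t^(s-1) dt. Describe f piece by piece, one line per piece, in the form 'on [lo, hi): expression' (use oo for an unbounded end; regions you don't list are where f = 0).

cuts at 1/2, 1: linearity sums the 3 kernel integrals
on [0, 1/2): add ∫ t**(3/2)·t^(s-1) dt
piece [1/2, 1): integrate 3*t against the kernel
segment 1 to 2 holds log(t); add its integral

on [0, 1/2): t**(3/2)
on [1/2, 1): 3*t
on [1, 2): log(t)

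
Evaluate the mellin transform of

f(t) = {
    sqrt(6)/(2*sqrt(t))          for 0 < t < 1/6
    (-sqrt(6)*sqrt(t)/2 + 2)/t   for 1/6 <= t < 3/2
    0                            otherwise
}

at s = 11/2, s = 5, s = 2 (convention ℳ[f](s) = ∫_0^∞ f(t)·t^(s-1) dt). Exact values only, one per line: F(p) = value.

F(11/2) = 255857*sqrt(6)/699840
F(5) = 9839/11664
F(2) = 23/18

strip the shared t-power: sqrt(6)*sqrt(t)/2 on [0, 1/6); -sqrt(6)*sqrt(t)/2 + 2 on [1/6, 3/2)
invert the common scale on t to get sqrt(t) on [0, 1/4); 2 - sqrt(t) on [1/4, 9/4)
peel off the power substitution: t on [0, 1/2); 2 - t on [1/2, 3/2)
summing 2 kernel integrals split by 1/6 yields ℳ[f](s)
segment 0 to 1/6 holds sqrt(6)/(2*sqrt(t)); add its integral
∫ (-sqrt(6)*sqrt(t)/2 + 2)/t·t^(s-1) over [1/6, 3/2)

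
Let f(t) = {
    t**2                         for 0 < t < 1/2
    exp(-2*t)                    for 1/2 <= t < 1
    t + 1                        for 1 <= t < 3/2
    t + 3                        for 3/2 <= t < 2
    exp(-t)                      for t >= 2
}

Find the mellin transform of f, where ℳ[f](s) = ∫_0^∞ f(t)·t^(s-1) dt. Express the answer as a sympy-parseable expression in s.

treat the 5 regions marked off by 1/2, 1, 3/2, 2 separately and sum
on [0, 1/2) integrate f = t**2 against the kernel
∫ over [1/2, 1) of exp(-2*t)·t^(s-1) joins the sum
between 1 and 3/2 the integrand is (t + 1)·t^(s-1)
[3/2, 2) adds the kernel integral of (t + 3)
∫ exp(-t)·t^(s-1) over [2, ∞)

(20*2**(2*s)*s*(s + 2) + 12*2**(2*s)*(s + 2) + 4*2**s*s*(s + 1)*(s + 2)*uppergamma(s, 2) - 8*2**s*s*(s + 2) - 4*2**s*(s + 2) - 8*3**s*s*(s + 2) - 8*3**s*(s + 2) + 4*s*(s + 1)*(s + 2)*uppergamma(s, 1) - 4*s*(s + 1)*(s + 2)*uppergamma(s, 2) + s*(s + 1))/(4*2**s*s*(s + 1)*(s + 2))
  Re(s) > -2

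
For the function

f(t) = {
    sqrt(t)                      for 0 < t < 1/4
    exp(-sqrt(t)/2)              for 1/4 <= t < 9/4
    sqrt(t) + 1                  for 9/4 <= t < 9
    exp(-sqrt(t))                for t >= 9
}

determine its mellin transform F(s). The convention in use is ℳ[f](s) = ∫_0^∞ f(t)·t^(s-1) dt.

the power substitution comes off first: t on [0, 1/2); exp(-t/2) on [1/2, 3/2); t + 1 on [3/2, 3); …
breakpoints 1/4, 9/4, 9: one integral from each of the 4 segments
[0, 1/4) adds the kernel integral of sqrt(t)
piece [1/4, 9/4): integrate exp(-sqrt(t)/2) against the kernel
segment [9/4, 9) carries (sqrt(t) + 1); integrate it
on [9, ∞): add ∫ exp(-sqrt(t))·t^(s-1) dt

(2**(2*s + 1)*s*(2*s + 1)*uppergamma(2*s, 3) + 2**(4*s + 1)*s*(2*s + 1)*uppergamma(2*s, 1/4) - 2**(4*s + 1)*s*(2*s + 1)*uppergamma(2*s, 3/4) + 8*36**s*s + 36**s - 5*9**s*s - 9**s + s)/(4**s*s*(2*s + 1))
  Re(s) > -1/2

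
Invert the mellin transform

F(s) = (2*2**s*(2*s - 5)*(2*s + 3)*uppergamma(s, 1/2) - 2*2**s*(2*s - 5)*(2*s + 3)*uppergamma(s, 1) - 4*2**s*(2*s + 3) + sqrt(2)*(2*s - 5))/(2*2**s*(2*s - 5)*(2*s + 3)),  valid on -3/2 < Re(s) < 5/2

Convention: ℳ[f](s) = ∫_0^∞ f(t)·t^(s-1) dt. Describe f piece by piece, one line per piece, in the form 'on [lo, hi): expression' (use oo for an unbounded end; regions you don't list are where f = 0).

on [0, 1/2): t**(3/2)
on [1/2, 1): exp(-t)
on [1, oo): t**(-5/2)

cuts at 1/2, 1: linearity sums the 3 kernel integrals
segment [0, 1/2) carries t**(3/2); integrate it
[1/2, 1) adds the kernel integral of exp(-t)
between 1 and ∞ the integrand is t**(-5/2)·t^(s-1)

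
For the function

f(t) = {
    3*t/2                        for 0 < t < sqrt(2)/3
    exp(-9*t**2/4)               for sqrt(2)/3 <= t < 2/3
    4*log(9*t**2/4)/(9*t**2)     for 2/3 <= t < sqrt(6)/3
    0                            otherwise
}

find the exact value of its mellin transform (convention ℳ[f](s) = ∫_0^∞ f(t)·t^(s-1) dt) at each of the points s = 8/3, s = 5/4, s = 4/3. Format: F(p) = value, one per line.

F(8/3) = 6**(1/3)*(-198*3**(1/3) - 22*2**(1/3)*uppergamma(4/3, 1) + 3*sqrt(2) + 22*2**(1/3)*uppergamma(4/3, 1/2) + log(3**(66*3**(1/3))/2**(66*3**(1/3))) + 198*2**(1/3))/297
F(5/4) = 2**(5/8)*3**(3/4)*(-128*3**(5/8) + log(2**(48*3**(5/8))/3**(48*3**(5/8))) - 27*2**(5/8)*uppergamma(5/8, 1) + 12*sqrt(2) + 27*2**(5/8)*uppergamma(5/8, 1/2) + 192*2**(5/8))/486
F(4/3) = -12**(1/3) + log(2**(12**(1/3)/3)/3**(12**(1/3)/3)) - 18**(1/3)*uppergamma(2/3, 1)/9 + 2**(1/6)*3**(2/3)/21 + 18**(1/3)*uppergamma(2/3, 1/2)/9 + 18**(1/3)

strip the common scale on t: t on [0, sqrt(2)/2); exp(-t**2) on [sqrt(2)/2, 1); log(t**2)/t**2 on [1, sqrt(6)/2)
undo the power substitution: sqrt(t) on [0, 1/2); exp(-t) on [1/2, 1); log(t)/t on [1, 3/2)
breakpoints sqrt(2)/3, 2/3: one integral from each of the 3 segments
segment 0 to sqrt(2)/3 holds 3*t/2; add its integral
∫ over [sqrt(2)/3, 2/3) of exp(-9*t**2/4)·t^(s-1) joins the sum
∫ over [2/3, sqrt(6)/3) of 4*log(9*t**2/4)/(9*t**2)·t^(s-1) joins the sum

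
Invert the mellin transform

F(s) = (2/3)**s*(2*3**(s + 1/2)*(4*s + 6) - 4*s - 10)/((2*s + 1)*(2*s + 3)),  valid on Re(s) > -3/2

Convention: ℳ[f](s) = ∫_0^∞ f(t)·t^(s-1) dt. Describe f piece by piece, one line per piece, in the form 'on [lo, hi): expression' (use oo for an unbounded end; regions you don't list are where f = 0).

on [0, 2/3): 3*sqrt(6)*t**(3/2)/4
on [2/3, 2): sqrt(6)*sqrt(t)

remove the common scale on t first: t**(3/2) on [0, 1); 2*sqrt(t) on [1, 3)
along the cuts 2/3, ℳ[f](s) splits into 2 integrals
between 0 and 2/3 the integrand is 3*sqrt(6)*t**(3/2)/4·t^(s-1)
on [2/3, 2): add ∫ sqrt(6)*sqrt(t)·t^(s-1) dt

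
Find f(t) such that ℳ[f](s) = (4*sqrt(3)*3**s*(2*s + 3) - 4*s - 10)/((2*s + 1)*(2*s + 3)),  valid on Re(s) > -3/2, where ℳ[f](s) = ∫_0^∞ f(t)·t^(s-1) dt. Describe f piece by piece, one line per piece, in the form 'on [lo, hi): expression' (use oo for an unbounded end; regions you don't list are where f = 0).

on [0, 1): t**(3/2)
on [1, 3): 2*sqrt(t)

breakpoints 1: one integral from each of the 2 segments
[0, 1) adds the kernel integral of t**(3/2)
segment [1, 3) carries 2*sqrt(t); integrate it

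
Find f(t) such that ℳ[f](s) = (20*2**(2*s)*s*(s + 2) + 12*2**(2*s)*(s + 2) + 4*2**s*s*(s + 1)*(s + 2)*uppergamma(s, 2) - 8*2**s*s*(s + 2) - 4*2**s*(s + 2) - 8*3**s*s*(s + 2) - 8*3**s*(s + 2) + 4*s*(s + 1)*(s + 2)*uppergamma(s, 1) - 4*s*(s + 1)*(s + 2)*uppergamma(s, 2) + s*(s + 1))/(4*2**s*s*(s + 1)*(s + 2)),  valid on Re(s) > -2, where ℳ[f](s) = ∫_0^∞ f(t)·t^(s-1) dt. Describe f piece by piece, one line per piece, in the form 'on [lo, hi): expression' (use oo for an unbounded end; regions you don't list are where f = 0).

the 5 pieces separated at 1/2, 1, 3/2, 2 each add one integral
the [0, 1/2) slice contributes ∫ t**2·t^(s-1) dt
over [1/2, 1), the kernel integral of exp(-2*t) enters the sum
segment [1, 3/2) carries (t + 1); integrate it
∫ over [3/2, 2) of (t + 3)·t^(s-1) joins the sum
segment 2 to ∞ holds exp(-t); add its integral

on [0, 1/2): t**2
on [1/2, 1): exp(-2*t)
on [1, 3/2): t + 1
on [3/2, 2): t + 3
on [2, oo): exp(-t)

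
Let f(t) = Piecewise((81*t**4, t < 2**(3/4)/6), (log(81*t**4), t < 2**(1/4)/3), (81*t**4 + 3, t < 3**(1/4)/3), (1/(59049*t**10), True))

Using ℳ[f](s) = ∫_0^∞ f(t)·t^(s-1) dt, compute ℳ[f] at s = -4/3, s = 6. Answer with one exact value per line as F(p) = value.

F(-4/3) = -27/8 - 9*6**(1/3)*log(2)/4 - 9*12**(1/3)/8 - 9*12**(1/3)*log(2)/8 + sqrt(3)/102 + 117*6**(1/3)/16
F(6) = sqrt(2)*(-1139 + 30*sqrt(2) + 270*log(2) + 864*sqrt(6))/524880

back out the common scale on t: t**4 on [0, 2**(3/4)/2); log(t**4) on [2**(3/4)/2, 2**(1/4)); t**4 + 3 on [2**(1/4), 3**(1/4)); …
remove the power substitution first: t**2 on [0, sqrt(2)/2); log(t**2) on [sqrt(2)/2, sqrt(2)); t**2 + 3 on [sqrt(2), sqrt(3)); …
reversing the power substitution: t on [0, 1/2); log(t) on [1/2, 2); t + 3 on [2, 3); …
treat the 4 regions marked off by 2**(3/4)/6, 2**(1/4)/3, 3**(1/4)/3 separately and sum
[0, 2**(3/4)/6) adds the kernel integral of 81*t**4
segment [2**(3/4)/6, 2**(1/4)/3) carries log(81*t**4); integrate it
piece [2**(1/4)/3, 3**(1/4)/3): integrate (81*t**4 + 3) against the kernel
the [3**(1/4)/3, ∞) slice contributes ∫ 1/(59049*t**10)·t^(s-1) dt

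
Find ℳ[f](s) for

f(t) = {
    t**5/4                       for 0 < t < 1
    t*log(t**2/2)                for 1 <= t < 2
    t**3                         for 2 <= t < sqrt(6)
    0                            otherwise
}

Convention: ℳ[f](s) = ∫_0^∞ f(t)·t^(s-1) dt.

the power substitution comes off first: t**(5/2)/4 on [0, 1); sqrt(t)*log(t/2) on [1, 4); t**(3/2) on [4, 6)
back out the shared t-power: t**2/4 on [0, 1); log(t/2) on [1, 4); t on [4, 6)
invert the common scale on t to get t**2 on [0, 1/2); log(t) on [1/2, 2); 2*t on [2, 3)
slice at 1, 2, transform all 3 pieces, and sum them
between 0 and 1 the integrand is t**5/4·t^(s-1)
for t in [1, 2): the term is ∫ t*log(t**2/2)·t^(s-1)
the [2, sqrt(6)) slice contributes ∫ t**3·t^(s-1) dt

(-32*2**s*(s + 1)**2*(s + 5) + 8*2**s*(s + 1)*(s + 3)*(s + 5)*log(2) - 16*2**s*(s + 3)*(s + 5) + 24*6**(s/2 + 1/2)*(s + 1)**2*(s + 5) + (s + 1)**2*(s + 3) + 4*(s + 1)*(s + 3)*(s + 5)*log(2) + 8*(s + 3)*(s + 5))/(4*(s + 1)**2*(s + 3)*(s + 5))
  Re(s) > -5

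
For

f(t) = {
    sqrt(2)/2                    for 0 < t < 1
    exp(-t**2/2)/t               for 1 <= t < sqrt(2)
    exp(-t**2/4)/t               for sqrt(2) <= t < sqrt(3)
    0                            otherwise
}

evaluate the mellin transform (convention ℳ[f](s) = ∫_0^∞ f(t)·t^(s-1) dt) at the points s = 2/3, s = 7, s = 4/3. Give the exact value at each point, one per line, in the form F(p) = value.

strip the shared t-power: sqrt(2)*t/2 on [0, 1); exp(-t**2/2) on [1, sqrt(2)); exp(-t**2/4) on [sqrt(2), sqrt(3))
strip the power substitution: sqrt(2)*sqrt(t)/2 on [0, 1); exp(-t/2) on [1, 2); exp(-t/4) on [2, 3)
invert the common scale on t to get sqrt(t) on [0, 1/2); exp(-t) on [1/2, 1); exp(-t/2) on [1, 3/2)
split f at 1, sqrt(2): ℳ[f](s) collects 3 kernel integrals
over [0, 1), the kernel integral of sqrt(2)/2 enters the sum
for t in [1, sqrt(2)): the term is ∫ exp(-t**2/2)/t·t^(s-1)
∫ exp(-t**2/4)/t·t^(s-1) over [sqrt(2), sqrt(3))

F(2/3) = -2**(2/3)*uppergamma(-1/6, 3/4)/4 - 2**(5/6)*uppergamma(-1/6, 1)/4 + 2**(2/3)*uppergamma(-1/6, 1/2)/4 + 2**(5/6)*uppergamma(-1/6, 1/2)/4 + 3*sqrt(2)/4
F(7) = -130*exp(-3/4) - 20*exp(-1) + sqrt(2)/14 + 117*exp(-1/2)
F(4/3) = -2**(1/3)*uppergamma(1/6, 3/4)/2 - 2**(1/6)*uppergamma(1/6, 1)/2 + 2**(1/6)*uppergamma(1/6, 1/2)/2 + 2**(1/3)*uppergamma(1/6, 1/2)/2 + 3*sqrt(2)/8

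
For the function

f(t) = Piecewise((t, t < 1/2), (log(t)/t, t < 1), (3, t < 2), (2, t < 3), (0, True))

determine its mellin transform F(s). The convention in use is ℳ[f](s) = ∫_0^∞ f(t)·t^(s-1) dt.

breakpoints 1/2, 1, 2: one integral from each of the 4 segments
on [0, 1/2) integrate f = t against the kernel
on [1/2, 1): add ∫ log(t)/t·t^(s-1) dt
for t in [1, 2): the term is ∫ 3·t^(s-1)
over [2, 3), the kernel integral of 2 enters the sum

(2*2**(2*s)*(s + 1)*(s**2 - 2*s + 1) - 2*2**s*s*(s + 1) - 6*2**s*(s + 1)*(s**2 - 2*s + 1) + 4*6**s*(s + 1)*(s**2 - 2*s + 1) + 4*s**2*(s + 1)*log(2) - 4*s*(s + 1)*log(2) + 4*s*(s + 1) + s*(s**2 - 2*s + 1))/(2*2**s*s*(s + 1)*(s**2 - 2*s + 1))
  Re(s) > -1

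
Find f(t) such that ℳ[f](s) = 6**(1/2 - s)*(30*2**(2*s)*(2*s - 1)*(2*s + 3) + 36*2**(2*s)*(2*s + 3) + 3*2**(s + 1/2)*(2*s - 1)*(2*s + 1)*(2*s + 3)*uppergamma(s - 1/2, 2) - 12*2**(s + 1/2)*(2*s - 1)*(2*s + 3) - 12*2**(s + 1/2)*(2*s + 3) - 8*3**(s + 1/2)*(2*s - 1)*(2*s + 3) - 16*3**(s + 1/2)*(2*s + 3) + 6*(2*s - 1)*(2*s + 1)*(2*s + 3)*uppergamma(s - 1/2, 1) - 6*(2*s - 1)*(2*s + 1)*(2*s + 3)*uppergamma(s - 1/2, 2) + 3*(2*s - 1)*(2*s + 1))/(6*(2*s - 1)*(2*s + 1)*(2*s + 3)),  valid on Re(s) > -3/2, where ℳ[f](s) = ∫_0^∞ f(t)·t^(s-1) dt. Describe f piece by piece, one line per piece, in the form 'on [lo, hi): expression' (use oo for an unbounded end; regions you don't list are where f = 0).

reversing the shared t-power: 9*t on [0, 1/6); exp(-6*t)/t on [1/6, 1/3); (3*t + 1)/t on [1/3, 1/2); …
the shared t-power comes off first: 9*t**2 on [0, 1/6); exp(-6*t) on [1/6, 1/3); 3*t + 1 on [1/3, 1/2); …
invert the common scale on t to get t**2 on [0, 1/2); exp(-2*t) on [1/2, 1); t + 1 on [1, 3/2); …
split f at 1/6, 1/3, 1/2, 2/3: ℳ[f](s) collects 5 kernel integrals
on [0, 1/6) integrate f = 9*t**(3/2) against the kernel
∫ exp(-6*t)/sqrt(t)·t^(s-1) over [1/6, 1/3)
segment [1/3, 1/2) carries (3*t + 1)/sqrt(t); integrate it
the [1/2, 2/3) slice contributes ∫ (3*t + 3)/sqrt(t)·t^(s-1) dt
[2/3, ∞) adds the kernel integral of exp(-3*t)/sqrt(t)

on [0, 1/6): 9*t**(3/2)
on [1/6, 1/3): exp(-6*t)/sqrt(t)
on [1/3, 1/2): (3*t + 1)/sqrt(t)
on [1/2, 2/3): (3*t + 3)/sqrt(t)
on [2/3, oo): exp(-3*t)/sqrt(t)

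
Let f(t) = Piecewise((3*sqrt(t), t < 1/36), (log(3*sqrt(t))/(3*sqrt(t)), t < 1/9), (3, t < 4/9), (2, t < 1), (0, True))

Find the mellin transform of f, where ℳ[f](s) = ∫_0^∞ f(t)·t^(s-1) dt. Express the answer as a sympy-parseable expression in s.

reversing the power substitution: 3*t on [0, 1/6); log(3*t)/(3*t) on [1/6, 1/3); 3 on [1/3, 2/3); …
peel off the common scale on t: t on [0, 1/2); log(t)/t on [1/2, 1); 3 on [1, 2); …
slice at 1/36, 1/9, 4/9, transform all 4 pieces, and sum them
the [0, 1/36) slice contributes ∫ 3*sqrt(t)·t^(s-1) dt
for t in [1/36, 1/9): the term is ∫ log(3*sqrt(t))/(3*sqrt(t))·t^(s-1)
on [1/9, 4/9) integrate f = 3 against the kernel
for t in [4/9, 1): the term is ∫ 2·t^(s-1)

(16**s*(2*s + 1)*(4*s**2 - 4*s + 1) - 2**(2*s + 1)*s*(2*s + 1) + 2*36**s*(2*s + 1)*(4*s**2 - 4*s + 1) - 3*4**s*(2*s + 1)*(4*s**2 - 4*s + 1) + 8*s**2*(2*s + 1)*log(2) - 4*s*(2*s + 1)*log(2) + 4*s*(2*s + 1) + s*(4*s**2 - 4*s + 1))/(36**s*s*(2*s + 1)*(4*s**2 - 4*s + 1))
  Re(s) > -1/2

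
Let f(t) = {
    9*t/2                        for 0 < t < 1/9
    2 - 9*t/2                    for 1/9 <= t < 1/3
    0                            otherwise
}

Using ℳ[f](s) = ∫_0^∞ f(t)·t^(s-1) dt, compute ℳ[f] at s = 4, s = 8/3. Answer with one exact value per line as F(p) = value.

F(4) = 53/21870
F(8/3) = 3**(2/3)*(-7 + 45*3**(2/3))/10692

remove the common scale on t first: 3*t/2 on [0, 1/3); 2 - 3*t/2 on [1/3, 1)
remove the common scale on t first: t on [0, 1/2); 2 - t on [1/2, 3/2)
the 2 pieces separated at 1/9 each add one integral
[0, 1/9) adds the kernel integral of 9*t/2
over [1/9, 1/3), the kernel integral of (2 - 9*t/2) enters the sum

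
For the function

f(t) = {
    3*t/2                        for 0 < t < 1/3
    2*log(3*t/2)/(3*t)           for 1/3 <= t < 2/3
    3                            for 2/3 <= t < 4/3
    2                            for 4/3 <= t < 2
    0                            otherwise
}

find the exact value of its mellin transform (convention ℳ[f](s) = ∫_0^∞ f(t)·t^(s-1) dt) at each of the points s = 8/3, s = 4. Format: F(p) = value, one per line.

invert the common scale on t to get t on [0, 1/2); log(t)/t on [1/2, 1); 3 on [1, 2); …
breakpoints 1/3, 2/3, 4/3: one integral from each of the 4 segments
on [0, 1/3) integrate f = 3*t/2 against the kernel
between 1/3 and 2/3 the integrand is 2*log(3*t/2)/(3*t)·t^(s-1)
segment [2/3, 4/3) carries 3; integrate it
segment [4/3, 2) carries 2; integrate it

F(8/3) = 3**(1/3)*(-1089*2**(2/3) + 220*log(2) + 157 + 2200*2**(1/3) + 4950*6**(2/3))/4950
F(4) = 2*log(2)/243 + 62869/7290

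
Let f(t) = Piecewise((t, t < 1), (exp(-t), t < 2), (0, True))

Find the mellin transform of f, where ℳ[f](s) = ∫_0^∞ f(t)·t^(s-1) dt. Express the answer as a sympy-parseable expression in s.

the 2 pieces separated at 1 each add one integral
segment 0 to 1 holds t; add its integral
between 1 and 2 the integrand is exp(-t)·t^(s-1)

((s + 1)*uppergamma(s, 1) - (s + 1)*uppergamma(s, 2) + 1)/(s + 1)
  Re(s) > -1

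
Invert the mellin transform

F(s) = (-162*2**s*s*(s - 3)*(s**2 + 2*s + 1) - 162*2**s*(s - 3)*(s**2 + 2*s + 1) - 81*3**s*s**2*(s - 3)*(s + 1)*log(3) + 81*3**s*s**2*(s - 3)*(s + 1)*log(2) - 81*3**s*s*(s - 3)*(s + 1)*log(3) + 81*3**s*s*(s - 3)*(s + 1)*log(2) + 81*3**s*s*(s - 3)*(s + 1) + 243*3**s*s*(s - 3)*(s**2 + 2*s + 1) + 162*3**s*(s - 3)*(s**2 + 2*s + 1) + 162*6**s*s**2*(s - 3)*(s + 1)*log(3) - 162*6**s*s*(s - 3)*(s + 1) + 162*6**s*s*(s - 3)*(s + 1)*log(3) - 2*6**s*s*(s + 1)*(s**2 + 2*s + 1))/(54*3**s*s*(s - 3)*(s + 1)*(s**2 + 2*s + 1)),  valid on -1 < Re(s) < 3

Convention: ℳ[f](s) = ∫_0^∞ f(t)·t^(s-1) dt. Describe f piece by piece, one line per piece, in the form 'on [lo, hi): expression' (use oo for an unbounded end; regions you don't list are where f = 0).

reversing the common scale on t: t/2 on [0, 2); t/2 + 3 on [2, 3); t*log(t/2)/2 on [3, 6); …
invert the common scale on t to get t on [0, 1); t + 3 on [1, 3/2); t*log(t) on [3/2, 3); …
split f at 2/3, 1, 2: ℳ[f](s) collects 4 kernel integrals
segment [0, 2/3) carries 3*t/2; integrate it
segment 2/3 to 1 holds (3*t/2 + 3); add its integral
piece [1, 2): integrate 3*t*log(3*t/2)/2 against the kernel
segment 2 to ∞ holds 8/(27*t**3); add its integral

on [0, 2/3): 3*t/2
on [2/3, 1): 3*t/2 + 3
on [1, 2): 3*t*log(3*t/2)/2
on [2, oo): 8/(27*t**3)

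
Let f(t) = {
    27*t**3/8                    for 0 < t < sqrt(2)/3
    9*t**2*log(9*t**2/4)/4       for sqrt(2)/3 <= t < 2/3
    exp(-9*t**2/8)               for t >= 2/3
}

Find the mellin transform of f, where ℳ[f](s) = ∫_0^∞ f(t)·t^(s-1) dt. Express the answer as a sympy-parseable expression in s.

2**(s/2)*(-8*2**(s/2)*(s + 3) + 2*2**s*(s + 3)*(s**2 + 4*s + 4)*uppergamma(s/2, 1/2) + s*(s + 3)*log(4) + 4*s + 4*(s + 3)*log(2) + sqrt(2)*(s**2 + 4*s + 4) + 12)/(4*3**s*(s + 3)*(s**2 + 4*s + 4))
  Re(s) > -3

peel off the common scale on t: t**3 on [0, sqrt(2)/2); t**2*log(t**2) on [sqrt(2)/2, 1); exp(-t**2/2) on [1, ∞)
remove the power substitution first: t**(3/2) on [0, 1/2); t*log(t) on [1/2, 1); exp(-t/2) on [1, ∞)
decompose at sqrt(2)/3, 2/3; ℳ[f](s) sums the 3 pieces' integrals
over [0, sqrt(2)/3), the kernel integral of 27*t**3/8 enters the sum
between sqrt(2)/3 and 2/3 the integrand is 9*t**2*log(9*t**2/4)/4·t^(s-1)
the [2/3, ∞) slice contributes ∫ exp(-9*t**2/8)·t^(s-1) dt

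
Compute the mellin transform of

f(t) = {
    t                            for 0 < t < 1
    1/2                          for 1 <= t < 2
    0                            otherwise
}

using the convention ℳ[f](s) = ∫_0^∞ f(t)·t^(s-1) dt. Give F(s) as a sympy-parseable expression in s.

treat the 2 regions marked off by 1 separately and sum
the [0, 1) slice contributes ∫ t·t^(s-1) dt
∫ over [1, 2) of 1/2·t^(s-1) joins the sum

(2**s*(s + 1) + s - 1)/(2*s*(s + 1))
  Re(s) > -1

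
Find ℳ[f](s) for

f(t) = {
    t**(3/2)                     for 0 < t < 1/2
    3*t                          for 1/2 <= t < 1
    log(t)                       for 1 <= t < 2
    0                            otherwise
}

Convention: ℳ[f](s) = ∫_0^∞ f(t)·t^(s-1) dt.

integrate the 3 segments split at 1/2, 1, then add the results
piece [0, 1/2): integrate t**(3/2) against the kernel
piece [1/2, 1): integrate 3*t against the kernel
piece [1, 2): integrate log(t) against the kernel

(-2*2**(2*s)*(s + 1)*(2*s + 3) + 6*2**s*s**2*(2*s + 3) + 2*2**s*(s + 1)*(2*s + 3) + 4**s*s*(s + 1)*(2*s + 3)*log(4) + sqrt(2)*s**2*(s + 1) - 3*s**2*(2*s + 3))/(2*2**s*s**2*(s + 1)*(2*s + 3))
  Re(s) > -3/2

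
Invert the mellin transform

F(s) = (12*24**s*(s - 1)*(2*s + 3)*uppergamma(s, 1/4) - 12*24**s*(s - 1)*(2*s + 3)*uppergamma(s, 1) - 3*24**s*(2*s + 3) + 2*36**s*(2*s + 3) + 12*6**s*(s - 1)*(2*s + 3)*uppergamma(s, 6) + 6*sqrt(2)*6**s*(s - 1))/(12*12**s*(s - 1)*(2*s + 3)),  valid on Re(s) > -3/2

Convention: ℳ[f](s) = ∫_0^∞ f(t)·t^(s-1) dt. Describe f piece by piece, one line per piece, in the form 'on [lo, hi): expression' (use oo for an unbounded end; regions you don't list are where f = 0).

on [0, 1/2): t**(3/2)
on [1/2, 2): exp(-t/2)
on [2, 3): 1/(2*t)
on [3, oo): exp(-2*t)

the 4 pieces separated at 1/2, 2, 3 each add one integral
on [0, 1/2) integrate f = t**(3/2) against the kernel
on [1/2, 2): add ∫ exp(-t/2)·t^(s-1) dt
segment [2, 3) carries 1/(2*t); integrate it
between 3 and ∞ the integrand is exp(-2*t)·t^(s-1)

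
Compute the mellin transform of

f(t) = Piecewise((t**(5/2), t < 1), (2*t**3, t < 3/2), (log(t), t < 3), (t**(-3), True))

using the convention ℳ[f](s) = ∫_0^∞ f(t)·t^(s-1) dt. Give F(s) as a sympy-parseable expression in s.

2**(-s - 1)*(324*2**(s + 1)*(s - 3)*(s + 3)*(-2*s + (s + 1)**2 - 1) - 324*2**(s + 1)*(s - 3)*(2*s + 5)*(-2*s + (s + 1)**2 - 1) - 108*3**(s + 1)*(s - 3)*(s + 1)*(s + 3)*(2*s + 5)*log(3) + 108*3**(s + 1)*(s - 3)*(s + 1)*(s + 3)*(2*s + 5)*log(2) - 108*3**(s + 1)*(s - 3)*(s + 3)*(2*s + 5)*log(2) + 108*3**(s + 1)*(s - 3)*(s + 3)*(2*s + 5) + 108*3**(s + 1)*(s - 3)*(s + 3)*(2*s + 5)*log(3) + 729*3**(s + 1)*(s - 3)*(2*s + 5)*(-2*s + (s + 1)**2 - 1) + 54*6**(s + 1)*(s - 3)*(s + 1)*(s + 3)*(2*s + 5)*log(3) - 54*6**(s + 1)*(s - 3)*(s + 3)*(2*s + 5)*log(3) - 54*6**(s + 1)*(s - 3)*(s + 3)*(2*s + 5) - 2*6**(s + 1)*(s + 3)*(2*s + 5)*(-2*s + (s + 1)**2 - 1))/(162*(s - 3)*(s + 3)*(2*s + 5)*(-2*s + (s + 1)**2 - 1))
  -5/2 < Re(s) < 3

peel off the shared t-power: t**(3/2) on [0, 1); 2*t**2 on [1, 3/2); log(t)/t on [3/2, 3); …
treat the 4 regions marked off by 1, 3/2, 3 separately and sum
∫ over [0, 1) of t**(5/2)·t^(s-1) joins the sum
on [1, 3/2) integrate f = 2*t**3 against the kernel
the [3/2, 3) slice contributes ∫ log(t)·t^(s-1) dt
segment 3 to ∞ holds t**(-3); add its integral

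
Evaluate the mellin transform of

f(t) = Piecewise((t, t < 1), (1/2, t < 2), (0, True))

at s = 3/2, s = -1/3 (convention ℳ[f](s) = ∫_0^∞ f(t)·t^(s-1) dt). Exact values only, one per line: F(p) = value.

summing 2 kernel integrals split by 1 yields ℳ[f](s)
the [0, 1) slice contributes ∫ t·t^(s-1) dt
∫ over [1, 2) of 1/2·t^(s-1) joins the sum

F(3/2) = 1/15 + 2*sqrt(2)/3
F(-1/3) = 3 - 3*2**(2/3)/4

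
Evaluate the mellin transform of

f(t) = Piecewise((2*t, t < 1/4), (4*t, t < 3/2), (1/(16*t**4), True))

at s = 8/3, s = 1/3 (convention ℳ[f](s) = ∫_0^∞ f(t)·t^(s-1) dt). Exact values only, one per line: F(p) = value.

peel off the common scale on t: t on [0, 1/2); 2*t on [1/2, 3); t**(-4) on [3, ∞)
f breaks at 1/4, 3/2 into 3 integrals to sum
piece [0, 1/4): integrate 2*t against the kernel
on [1/4, 3/2): add ∫ 4*t·t^(s-1) dt
∫ 1/(16*t**4)·t^(s-1) over [3/2, ∞)

F(8/3) = 2**(2/3)*(-9 + 3910*6**(2/3))/4224
F(1/3) = 2**(1/3)*(-891 + 10700*6**(1/3))/4752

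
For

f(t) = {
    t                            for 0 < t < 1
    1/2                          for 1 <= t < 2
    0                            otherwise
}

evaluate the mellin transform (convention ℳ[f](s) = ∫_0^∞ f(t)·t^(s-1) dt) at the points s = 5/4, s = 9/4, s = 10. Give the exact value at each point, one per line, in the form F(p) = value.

F(5/4) = 2/45 + 4*2**(1/4)/5
F(9/4) = 10/117 + 8*2**(1/4)/9
F(10) = 11273/220

cuts at 1: linearity sums the 2 kernel integrals
∫ over [0, 1) of t·t^(s-1) joins the sum
∫ over [1, 2) of 1/2·t^(s-1) joins the sum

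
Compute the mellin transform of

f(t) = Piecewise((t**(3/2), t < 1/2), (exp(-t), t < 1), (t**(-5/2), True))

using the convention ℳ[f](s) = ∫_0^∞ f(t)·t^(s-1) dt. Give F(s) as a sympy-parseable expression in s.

decompose at 1/2, 1; ℳ[f](s) sums the 3 pieces' integrals
∫ t**(3/2)·t^(s-1) over [0, 1/2)
∫ exp(-t)·t^(s-1) over [1/2, 1)
∫ t**(-5/2)·t^(s-1) over [1, ∞)

(2*2**s*(2*s - 5)*(2*s + 3)*uppergamma(s, 1/2) - 2*2**s*(2*s - 5)*(2*s + 3)*uppergamma(s, 1) - 4*2**s*(2*s + 3) + sqrt(2)*(2*s - 5))/(2*2**s*(2*s - 5)*(2*s + 3))
  -3/2 < Re(s) < 5/2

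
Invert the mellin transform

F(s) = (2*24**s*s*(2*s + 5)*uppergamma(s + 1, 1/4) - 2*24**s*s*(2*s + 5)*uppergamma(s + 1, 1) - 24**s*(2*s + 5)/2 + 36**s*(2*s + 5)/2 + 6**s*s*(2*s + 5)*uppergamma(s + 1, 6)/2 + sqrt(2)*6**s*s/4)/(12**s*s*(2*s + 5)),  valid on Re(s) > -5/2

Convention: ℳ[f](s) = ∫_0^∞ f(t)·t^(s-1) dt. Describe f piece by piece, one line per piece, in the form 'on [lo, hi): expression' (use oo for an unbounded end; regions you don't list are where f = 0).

reversing the shared t-power: t**(3/2) on [0, 1/2); exp(-t/2) on [1/2, 2); 1/(2*t) on [2, 3); …
cuts at 1/2, 2, 3: linearity sums the 4 kernel integrals
∫ t**(5/2)·t^(s-1) over [0, 1/2)
∫ t*exp(-t/2)·t^(s-1) over [1/2, 2)
the [2, 3) slice contributes ∫ 1/2·t^(s-1) dt
segment [3, ∞) carries t*exp(-2*t); integrate it

on [0, 1/2): t**(5/2)
on [1/2, 2): t*exp(-t/2)
on [2, 3): 1/2
on [3, oo): t*exp(-2*t)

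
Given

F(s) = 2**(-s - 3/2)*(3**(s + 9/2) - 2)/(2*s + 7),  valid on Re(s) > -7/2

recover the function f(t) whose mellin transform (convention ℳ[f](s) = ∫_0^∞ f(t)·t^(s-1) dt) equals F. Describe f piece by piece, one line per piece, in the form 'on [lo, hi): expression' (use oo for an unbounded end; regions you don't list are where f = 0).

on [0, 1/2): 2*t**(7/2)
on [1/2, 3/2): 6*t**(7/2)

f breaks at 1/2 into 2 integrals to sum
on [0, 1/2) integrate f = 2*t**(7/2) against the kernel
piece [1/2, 3/2): integrate 6*t**(7/2) against the kernel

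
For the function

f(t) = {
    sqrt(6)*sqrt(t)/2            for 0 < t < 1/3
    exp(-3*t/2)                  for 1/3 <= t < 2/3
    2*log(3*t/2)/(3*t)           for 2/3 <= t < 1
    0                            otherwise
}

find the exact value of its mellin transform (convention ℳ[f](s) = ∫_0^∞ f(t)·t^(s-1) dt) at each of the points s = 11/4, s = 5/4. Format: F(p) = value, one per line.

F(11/4) = -4*2**(3/4)*3**(1/4)*uppergamma(11/4, 1)/27 - 8*log(2)/21 - 32/147 + 2*sqrt(2)*3**(1/4)/351 + 64*2**(3/4)*3**(1/4)/1323 + 8*log(3)/21 + 4*2**(3/4)*3**(1/4)*uppergamma(11/4, 1/2)/27
F(5/4) = 2*3**(3/4)*(-112*3**(1/4) - 7*2**(1/4)*uppergamma(5/4, 1) + sqrt(2) + 7*2**(1/4)*uppergamma(5/4, 1/2) + log(3**(28*3**(1/4))/2**(28*3**(1/4))) + 112*2**(1/4))/63

the common scale on t comes off first: sqrt(3)*sqrt(t) on [0, 1/6); exp(-3*t) on [1/6, 1/3); log(3*t)/(3*t) on [1/3, 1/2)
undo the common scale on t: sqrt(t) on [0, 1/2); exp(-t) on [1/2, 1); log(t)/t on [1, 3/2)
cuts at 1/3, 2/3: linearity sums the 3 kernel integrals
segment [0, 1/3) carries sqrt(6)*sqrt(t)/2; integrate it
∫ exp(-3*t/2)·t^(s-1) over [1/3, 2/3)
∫ 2*log(3*t/2)/(3*t)·t^(s-1) over [2/3, 1)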